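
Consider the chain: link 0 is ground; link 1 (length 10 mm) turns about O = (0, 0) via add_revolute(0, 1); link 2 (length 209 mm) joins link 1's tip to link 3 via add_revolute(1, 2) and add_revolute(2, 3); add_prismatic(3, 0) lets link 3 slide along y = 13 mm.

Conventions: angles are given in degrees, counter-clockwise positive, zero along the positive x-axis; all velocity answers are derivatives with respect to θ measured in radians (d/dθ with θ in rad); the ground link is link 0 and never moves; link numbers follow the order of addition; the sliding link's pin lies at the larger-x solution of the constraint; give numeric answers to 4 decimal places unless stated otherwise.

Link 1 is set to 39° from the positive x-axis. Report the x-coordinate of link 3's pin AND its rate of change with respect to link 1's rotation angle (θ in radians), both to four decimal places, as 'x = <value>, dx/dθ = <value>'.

geometry: r = 10 mm, L = 209 mm, e = 13 mm
crank pin P = (r cos θ, r sin θ) = (7.771460, 6.293204)
h = r sin θ − e = 6.293204 − 13 = -6.706796
x = r cos θ + √(L² − h²) = 7.771460 + 208.892362 = 216.663822
dx/dθ = −r sin θ − h·r cos θ/√(L² − h²) (θ in radians; h = -6.706796) = -6.043690

x = 216.6638, dx/dθ = -6.0437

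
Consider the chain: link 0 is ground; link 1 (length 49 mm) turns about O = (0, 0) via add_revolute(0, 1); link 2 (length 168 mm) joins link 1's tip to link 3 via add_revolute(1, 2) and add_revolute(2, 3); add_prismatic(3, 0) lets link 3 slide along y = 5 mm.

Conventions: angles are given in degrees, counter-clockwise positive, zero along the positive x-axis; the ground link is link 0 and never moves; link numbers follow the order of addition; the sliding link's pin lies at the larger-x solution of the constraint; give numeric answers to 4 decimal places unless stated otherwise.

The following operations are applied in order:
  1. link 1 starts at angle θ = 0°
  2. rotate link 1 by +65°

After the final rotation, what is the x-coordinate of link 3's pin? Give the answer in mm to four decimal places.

geometry: r = 49 mm, L = 168 mm, e = 5 mm; θ starts at 0°
rotate link 1 by +65°: θ ← 0° +65° = 65°
crank pin P = (r cos θ, r sin θ) = (20.708295, 44.409082)
h = r sin θ − e = 44.409082 − 5 = 39.409082
x = r cos θ + √(L² − h²) = 20.708295 + 163.312352 = 184.020647

184.0206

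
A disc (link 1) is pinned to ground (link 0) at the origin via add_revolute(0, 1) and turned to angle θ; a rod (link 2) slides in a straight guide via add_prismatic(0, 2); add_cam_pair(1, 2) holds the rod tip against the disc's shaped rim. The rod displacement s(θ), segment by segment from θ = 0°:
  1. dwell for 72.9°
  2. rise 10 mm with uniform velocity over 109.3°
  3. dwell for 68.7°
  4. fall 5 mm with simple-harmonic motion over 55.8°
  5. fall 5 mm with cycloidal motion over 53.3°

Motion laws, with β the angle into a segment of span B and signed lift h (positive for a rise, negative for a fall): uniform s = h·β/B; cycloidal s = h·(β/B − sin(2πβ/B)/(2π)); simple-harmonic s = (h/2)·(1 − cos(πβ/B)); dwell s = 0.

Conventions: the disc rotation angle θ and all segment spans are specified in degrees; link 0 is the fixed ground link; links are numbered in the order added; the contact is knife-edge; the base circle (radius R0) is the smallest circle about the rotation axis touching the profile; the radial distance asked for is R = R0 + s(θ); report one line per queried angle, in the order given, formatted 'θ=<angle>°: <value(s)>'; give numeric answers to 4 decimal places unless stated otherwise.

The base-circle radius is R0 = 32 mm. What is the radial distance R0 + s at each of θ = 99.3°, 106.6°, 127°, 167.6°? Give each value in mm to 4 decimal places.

segment 1 (0° to 72.9°, dwell): s unchanged at 0.0000
θ = 99.3° falls in segment 2 (72.9° to 182.2°, uniform, h = 10): β = 99.3 − 72.9 = 26.4°, B = 109.3°; Δs = 10·26.4/109.3 = 2.4154; s = 0.0000 + 2.4154 = 2.4154
θ = 106.6° falls in segment 2 (72.9° to 182.2°, uniform, h = 10): β = 106.6 − 72.9 = 33.7°, B = 109.3°; Δs = 10·33.7/109.3 = 3.0833; s = 0.0000 + 3.0833 = 3.0833
θ = 127° falls in segment 2 (72.9° to 182.2°, uniform, h = 10): β = 127 − 72.9 = 54.1°, B = 109.3°; Δs = 10·54.1/109.3 = 4.9497; s = 0.0000 + 4.9497 = 4.9497
θ = 167.6° falls in segment 2 (72.9° to 182.2°, uniform, h = 10): β = 167.6 − 72.9 = 94.7°, B = 109.3°; Δs = 10·94.7/109.3 = 8.6642; s = 0.0000 + 8.6642 = 8.6642
θ=99.3°: R = R0 + s = 32 + 2.4154 = 34.4154
θ=106.6°: R = R0 + s = 32 + 3.0833 = 35.0833
θ=127°: R = R0 + s = 32 + 4.9497 = 36.9497
θ=167.6°: R = R0 + s = 32 + 8.6642 = 40.6642

θ=99.3°: 34.4154
θ=106.6°: 35.0833
θ=127°: 36.9497
θ=167.6°: 40.6642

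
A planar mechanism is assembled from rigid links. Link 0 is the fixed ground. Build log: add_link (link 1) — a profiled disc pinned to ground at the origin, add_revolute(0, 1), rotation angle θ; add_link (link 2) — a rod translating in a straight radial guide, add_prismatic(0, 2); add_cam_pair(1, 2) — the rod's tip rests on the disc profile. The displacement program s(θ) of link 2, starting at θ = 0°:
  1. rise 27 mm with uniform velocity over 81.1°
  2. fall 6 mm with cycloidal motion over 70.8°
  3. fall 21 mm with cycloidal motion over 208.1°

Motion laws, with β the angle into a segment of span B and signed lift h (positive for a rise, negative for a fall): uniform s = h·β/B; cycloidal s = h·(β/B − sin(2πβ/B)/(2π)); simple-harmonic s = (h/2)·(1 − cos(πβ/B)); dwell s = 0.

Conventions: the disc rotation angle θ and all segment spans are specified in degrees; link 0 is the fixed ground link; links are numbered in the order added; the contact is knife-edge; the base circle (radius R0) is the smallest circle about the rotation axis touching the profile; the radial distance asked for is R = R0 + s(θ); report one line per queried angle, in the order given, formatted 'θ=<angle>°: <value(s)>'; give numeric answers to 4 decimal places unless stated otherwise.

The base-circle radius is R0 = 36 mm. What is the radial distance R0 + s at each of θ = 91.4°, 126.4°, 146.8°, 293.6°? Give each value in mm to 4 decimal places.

seg 1 [0°–81.1°] uniform, h=27: full span → s += 27 → s = 27.0000
seg 2 [81.1°–151.9°] cycloidal, h=-6: θ=91.4° here. β=10.3, B=70.8. -6·(0.1455 − sin(2π·0.1455)/(2π)) = -0.1166 → s = 26.8834
seg 2 [81.1°–151.9°] cycloidal, h=-6: θ=126.4° here. β=45.3, B=70.8. -6·(0.6398 − sin(2π·0.6398)/(2π)) = -4.5741 → s = 22.4259
seg 2 [81.1°–151.9°] cycloidal, h=-6: θ=146.8° here. β=65.7, B=70.8. -6·(0.9280 − sin(2π·0.9280)/(2π)) = -5.9854 → s = 21.0146
seg 2 [81.1°–151.9°] cycloidal, h=-6: full span → s += -6 → s = 21.0000
seg 3 [151.9°–360°] cycloidal, h=-21: θ=293.6° here. β=141.7, B=208.1. -21·(0.6809 − sin(2π·0.6809)/(2π)) = -17.3317 → s = 3.6683
θ=91.4°: R = R0 + s = 36 + 26.8834 = 62.8834
θ=126.4°: R = R0 + s = 36 + 22.4259 = 58.4259
θ=146.8°: R = R0 + s = 36 + 21.0146 = 57.0146
θ=293.6°: R = R0 + s = 36 + 3.6683 = 39.6683

θ=91.4°: 62.8834
θ=126.4°: 58.4259
θ=146.8°: 57.0146
θ=293.6°: 39.6683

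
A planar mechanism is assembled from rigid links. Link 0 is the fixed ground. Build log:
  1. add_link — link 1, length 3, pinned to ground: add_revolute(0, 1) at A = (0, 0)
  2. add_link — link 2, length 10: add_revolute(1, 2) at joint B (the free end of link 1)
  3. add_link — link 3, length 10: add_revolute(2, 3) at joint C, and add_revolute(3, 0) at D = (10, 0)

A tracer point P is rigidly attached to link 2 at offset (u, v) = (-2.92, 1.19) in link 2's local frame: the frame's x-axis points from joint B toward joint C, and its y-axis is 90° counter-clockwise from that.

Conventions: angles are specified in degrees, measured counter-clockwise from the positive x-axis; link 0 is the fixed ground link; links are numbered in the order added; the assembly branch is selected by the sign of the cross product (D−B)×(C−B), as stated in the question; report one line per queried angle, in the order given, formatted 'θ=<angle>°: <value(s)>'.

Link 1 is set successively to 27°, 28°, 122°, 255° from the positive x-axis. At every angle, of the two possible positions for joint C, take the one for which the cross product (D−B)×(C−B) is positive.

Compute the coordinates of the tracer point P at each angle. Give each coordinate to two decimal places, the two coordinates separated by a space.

A=(0,0), D=(10.00,0)
θ=27°: B = A + 3.00·(cos27°, sin27°) = (2.6730, 1.3620)
θ=27°: |BD| = 7.4525
θ=27°: circle(B,10.00) ∩ circle(D,10.00): a=3.7262, h=9.2798
θ=27°:   candidates: C₊=(8.0324,9.8045) cross=69.158; C₋=(4.6406,-8.4426) cross=-69.158
θ=27°:   branch + wants cross > 0 → take C=(8.0324,9.8045) (cross=69.158)
θ=27°: ex = (C−B)/|BC| = (0.5359,0.8443); ey = (-0.8443,0.5359)
θ=27°: P = B + -2.92·ex + 1.19·ey = (0.1034,-0.4655)
θ=28°: B = A + 3.00·(cos28°, sin28°) = (2.6488, 1.4084)
θ=28°: |BD| = 7.4849
θ=28°: circle(B,10.00) ∩ circle(D,10.00): a=3.7424, h=9.2733
θ=28°:   candidates: C₊=(8.0694,9.8119) cross=69.409; C₋=(4.5795,-8.4034) cross=-69.409
θ=28°:   branch + wants cross > 0 → take C=(8.0694,9.8119) (cross=69.409)
θ=28°: ex = (C−B)/|BC| = (0.5421,0.8403); ey = (-0.8403,0.5421)
θ=28°: P = B + -2.92·ex + 1.19·ey = (0.0660,-0.4003)
θ=122°: B = A + 3.00·(cos122°, sin122°) = (-1.5898, 2.5441)
θ=122°: |BD| = 11.8657
θ=122°: circle(B,10.00) ∩ circle(D,10.00): a=5.9329, h=8.0499
θ=122°:   candidates: C₊=(5.9311,9.1348) cross=95.518; C₋=(2.4791,-6.5906) cross=-95.518
θ=122°:   branch + wants cross > 0 → take C=(5.9311,9.1348) (cross=95.518)
θ=122°: ex = (C−B)/|BC| = (0.7521,0.6591); ey = (-0.6591,0.7521)
θ=122°: P = B + -2.92·ex + 1.19·ey = (-4.5701,1.5147)
θ=255°: B = A + 3.00·(cos255°, sin255°) = (-0.7765, -2.8978)
θ=255°: |BD| = 11.1593
θ=255°: circle(B,10.00) ∩ circle(D,10.00): a=5.5796, h=8.2987
θ=255°:   candidates: C₊=(2.4568,6.5651) cross=92.607; C₋=(6.7667,-9.4629) cross=-92.607
θ=255°:   branch + wants cross > 0 → take C=(2.4568,6.5651) (cross=92.607)
θ=255°: ex = (C−B)/|BC| = (0.3233,0.9463); ey = (-0.9463,0.3233)
θ=255°: P = B + -2.92·ex + 1.19·ey = (-2.8467,-5.2762)

θ=27°: 0.10 -0.47
θ=28°: 0.07 -0.40
θ=122°: -4.57 1.51
θ=255°: -2.85 -5.28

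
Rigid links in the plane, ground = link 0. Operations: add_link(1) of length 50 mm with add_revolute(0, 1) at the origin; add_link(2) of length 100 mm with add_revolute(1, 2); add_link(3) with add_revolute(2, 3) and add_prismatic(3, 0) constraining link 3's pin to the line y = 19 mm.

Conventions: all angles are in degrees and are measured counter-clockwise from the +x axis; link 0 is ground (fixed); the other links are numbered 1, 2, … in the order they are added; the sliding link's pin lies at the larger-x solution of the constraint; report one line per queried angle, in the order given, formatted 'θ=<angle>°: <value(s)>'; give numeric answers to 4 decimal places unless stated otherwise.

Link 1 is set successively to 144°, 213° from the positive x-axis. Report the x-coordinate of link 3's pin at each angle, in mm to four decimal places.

geometry: r = 50 mm, L = 100 mm, e = 19 mm
θ=144°: crank pin P = (r cos θ, r sin θ) = (-40.450850, 29.389263)
θ=144°: h = r sin θ − e = 29.389263 − 19 = 10.389263
θ=144°: x = r cos θ + √(L² − h²) = -40.450850 + 99.458852 = 59.008002
θ=213°: crank pin P = (r cos θ, r sin θ) = (-41.933528, -27.231952)
θ=213°: h = r sin θ − e = -27.231952 − 19 = -46.231952
θ=213°: x = r cos θ + √(L² − h²) = -41.933528 + 88.671341 = 46.737812

θ=144°: 59.0080
θ=213°: 46.7378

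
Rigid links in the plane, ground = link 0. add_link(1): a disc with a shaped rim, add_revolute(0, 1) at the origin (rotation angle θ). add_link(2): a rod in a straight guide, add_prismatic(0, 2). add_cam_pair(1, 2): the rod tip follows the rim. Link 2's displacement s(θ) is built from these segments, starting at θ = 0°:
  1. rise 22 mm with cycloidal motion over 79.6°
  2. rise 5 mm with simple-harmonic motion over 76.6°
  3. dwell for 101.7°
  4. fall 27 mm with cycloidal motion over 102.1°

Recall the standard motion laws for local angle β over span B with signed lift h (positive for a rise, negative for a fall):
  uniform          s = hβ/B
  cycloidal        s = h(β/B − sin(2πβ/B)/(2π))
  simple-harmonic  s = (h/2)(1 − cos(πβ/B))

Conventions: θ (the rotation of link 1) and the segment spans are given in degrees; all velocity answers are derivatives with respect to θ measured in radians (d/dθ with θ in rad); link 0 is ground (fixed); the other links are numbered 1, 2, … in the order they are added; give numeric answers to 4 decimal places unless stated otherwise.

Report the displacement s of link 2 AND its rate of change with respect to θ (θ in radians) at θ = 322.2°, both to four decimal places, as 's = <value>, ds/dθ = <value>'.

segment 1 (0° to 79.6°, cycloidal, h = 22) is passed completely: s = 0.0000 + (22) = 22.0000
segment 2 (79.6° to 156.2°, simple-harmonic, h = 5) is passed completely: s = 22.0000 + (5) = 27.0000
segment 3 (156.2° to 257.9°, dwell): s unchanged at 27.0000
θ = 322.2° falls in segment 4 (257.9° to 360°, cycloidal, h = -27): β = 322.2 − 257.9 = 64.3°, B = 102.1°; Δs = -27·(0.6298 − sin(2π·0.6298)/(2π)) = -20.1323; s = 27.0000 − 20.1323 = 6.8677
velocity in seg [257.9°–360°] (cycloidal), θ in radians: β = 64.3° = 1.1222 rad, B = 102.1° = 1.7820 rad; ds/dθ = (h/B)(1 − cos(2πβ/B)) = ((-27)/1.7820)(1 − cos(2π·0.6298)) = -25.539334 mm/rad

s = 6.8677, ds/dθ = -25.5393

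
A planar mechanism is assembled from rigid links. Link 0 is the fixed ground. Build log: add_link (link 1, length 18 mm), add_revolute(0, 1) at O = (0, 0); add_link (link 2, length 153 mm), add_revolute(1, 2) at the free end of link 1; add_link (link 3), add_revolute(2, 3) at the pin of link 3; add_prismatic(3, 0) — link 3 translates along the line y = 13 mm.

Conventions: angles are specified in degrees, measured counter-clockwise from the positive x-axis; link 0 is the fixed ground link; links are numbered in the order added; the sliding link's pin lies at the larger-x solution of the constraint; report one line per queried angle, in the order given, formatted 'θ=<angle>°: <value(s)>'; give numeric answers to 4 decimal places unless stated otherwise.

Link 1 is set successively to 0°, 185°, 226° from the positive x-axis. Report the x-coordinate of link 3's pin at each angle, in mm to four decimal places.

geometry: r = 18 mm, L = 153 mm, e = 13 mm
θ=0°: crank pin P = (r cos θ, r sin θ) = (18.000000, 0.000000)
θ=0°: h = r sin θ − e = 0.000000 − 13 = -13.000000
θ=0°: x = r cos θ + √(L² − h²) = 18.000000 + 152.446712 = 170.446712
θ=185°: crank pin P = (r cos θ, r sin θ) = (-17.931505, -1.568803)
θ=185°: h = r sin θ − e = -1.568803 − 13 = -14.568803
θ=185°: x = r cos θ + √(L² − h²) = -17.931505 + 152.304793 = 134.373288
θ=226°: crank pin P = (r cos θ, r sin θ) = (-12.503851, -12.948116)
θ=226°: h = r sin θ − e = -12.948116 − 13 = -25.948116
θ=226°: x = r cos θ + √(L² − h²) = -12.503851 + 150.783604 = 138.279753

θ=0°: 170.4467
θ=185°: 134.3733
θ=226°: 138.2798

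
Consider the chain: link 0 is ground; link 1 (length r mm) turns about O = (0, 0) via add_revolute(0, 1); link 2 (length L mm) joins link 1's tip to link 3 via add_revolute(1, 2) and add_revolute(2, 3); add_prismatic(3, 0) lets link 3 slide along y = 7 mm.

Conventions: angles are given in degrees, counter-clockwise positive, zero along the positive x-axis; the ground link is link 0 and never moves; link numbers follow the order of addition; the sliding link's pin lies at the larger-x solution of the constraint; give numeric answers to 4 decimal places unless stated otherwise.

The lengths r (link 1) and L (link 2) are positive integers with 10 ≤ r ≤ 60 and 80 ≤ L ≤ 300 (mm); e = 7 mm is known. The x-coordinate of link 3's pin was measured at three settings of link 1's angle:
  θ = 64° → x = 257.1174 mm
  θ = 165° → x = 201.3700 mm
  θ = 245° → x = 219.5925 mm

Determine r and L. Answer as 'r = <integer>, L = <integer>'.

constraint per measurement: (x − r cos θ)² + (r sin θ − e)² = L²
subtracting the θ₁ and θ₂ equations cancels the r² and L² terms:
r = (x₁² − x₂²) / (2[(x₁cos θ₁ + e sin θ₁) − (x₂cos θ₂ + e sin θ₂)]) = 41.0000 → r = 41
L² = (x₁ − r cos θ₁)² + (r sin θ₁ − e)² = 58080.9959 → L = 241.0000 → L = 241
check at θ₃=245°: x = 219.5925 (printed 219.5925) ✓

r = 41, L = 241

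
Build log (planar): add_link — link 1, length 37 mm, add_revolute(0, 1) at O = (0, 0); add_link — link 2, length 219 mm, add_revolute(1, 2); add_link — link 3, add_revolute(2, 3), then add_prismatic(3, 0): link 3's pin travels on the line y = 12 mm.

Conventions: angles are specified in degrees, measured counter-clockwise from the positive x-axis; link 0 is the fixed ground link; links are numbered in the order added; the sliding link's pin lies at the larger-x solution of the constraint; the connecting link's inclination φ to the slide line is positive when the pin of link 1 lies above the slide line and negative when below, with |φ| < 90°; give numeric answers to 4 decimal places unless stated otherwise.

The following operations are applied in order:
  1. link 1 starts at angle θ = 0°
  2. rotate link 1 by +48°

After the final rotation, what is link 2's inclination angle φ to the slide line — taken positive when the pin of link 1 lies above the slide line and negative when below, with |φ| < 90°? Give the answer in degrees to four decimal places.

geometry: r = 37 mm, L = 219 mm, e = 12 mm; θ starts at 0°
rotate link 1 by +48°: θ ← 0° +48° = 48°
h = r sin θ − e = 27.496359 − 12 = 15.496359
sin φ = h / L = 15.496359 / 219 = 0.07075963
φ = arcsin(0.07075963) = 4.057619°

4.0576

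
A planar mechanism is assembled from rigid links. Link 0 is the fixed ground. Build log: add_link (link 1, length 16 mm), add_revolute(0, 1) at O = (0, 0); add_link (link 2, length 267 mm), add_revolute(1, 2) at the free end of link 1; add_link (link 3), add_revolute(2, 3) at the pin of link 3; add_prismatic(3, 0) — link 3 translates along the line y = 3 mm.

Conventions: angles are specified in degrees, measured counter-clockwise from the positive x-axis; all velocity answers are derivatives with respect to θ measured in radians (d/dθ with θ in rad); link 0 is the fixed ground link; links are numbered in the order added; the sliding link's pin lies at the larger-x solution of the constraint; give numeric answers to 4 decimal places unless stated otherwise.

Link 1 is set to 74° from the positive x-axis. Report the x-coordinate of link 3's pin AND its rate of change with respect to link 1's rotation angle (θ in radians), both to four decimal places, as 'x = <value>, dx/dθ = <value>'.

geometry: r = 16 mm, L = 267 mm, e = 3 mm
crank pin P = (r cos θ, r sin θ) = (4.410198, 15.380187)
h = r sin θ − e = 15.380187 − 3 = 12.380187
x = r cos θ + √(L² − h²) = 4.410198 + 266.712825 = 271.123023
dx/dθ = −r sin θ − h·r cos θ/√(L² − h²) (θ in radians; h = 12.380187) = -15.584898

x = 271.1230, dx/dθ = -15.5849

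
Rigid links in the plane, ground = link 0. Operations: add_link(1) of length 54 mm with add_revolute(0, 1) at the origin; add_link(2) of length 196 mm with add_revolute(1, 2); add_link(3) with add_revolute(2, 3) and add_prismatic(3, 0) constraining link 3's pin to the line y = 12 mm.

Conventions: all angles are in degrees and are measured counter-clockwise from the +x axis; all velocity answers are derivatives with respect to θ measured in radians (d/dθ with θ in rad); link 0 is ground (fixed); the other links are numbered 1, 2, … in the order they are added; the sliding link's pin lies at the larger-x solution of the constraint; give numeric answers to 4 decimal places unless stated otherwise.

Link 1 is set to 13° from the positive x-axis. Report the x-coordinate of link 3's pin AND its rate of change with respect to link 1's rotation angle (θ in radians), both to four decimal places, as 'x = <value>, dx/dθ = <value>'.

geometry: r = 54 mm, L = 196 mm, e = 12 mm
crank pin P = (r cos θ, r sin θ) = (52.615983, 12.147357)
h = r sin θ − e = 12.147357 − 12 = 0.147357
x = r cos θ + √(L² − h²) = 52.615983 + 195.999945 = 248.615928
dx/dθ = −r sin θ − h·r cos θ/√(L² − h²) (θ in radians; h = 0.147357) = -12.186915

x = 248.6159, dx/dθ = -12.1869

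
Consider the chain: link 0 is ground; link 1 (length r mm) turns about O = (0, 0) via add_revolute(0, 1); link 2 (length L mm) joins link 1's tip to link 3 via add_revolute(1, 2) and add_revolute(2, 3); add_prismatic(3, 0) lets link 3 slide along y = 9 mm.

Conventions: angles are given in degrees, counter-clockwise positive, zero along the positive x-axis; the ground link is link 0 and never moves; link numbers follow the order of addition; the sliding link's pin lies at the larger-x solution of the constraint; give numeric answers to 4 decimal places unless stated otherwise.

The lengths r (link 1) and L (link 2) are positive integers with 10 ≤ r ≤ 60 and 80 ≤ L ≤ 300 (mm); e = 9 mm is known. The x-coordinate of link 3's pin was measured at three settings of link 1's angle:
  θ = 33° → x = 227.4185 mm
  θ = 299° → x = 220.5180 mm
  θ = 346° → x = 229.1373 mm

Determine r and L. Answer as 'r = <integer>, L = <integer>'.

constraint per measurement: (x − r cos θ)² + (r sin θ − e)² = L²
subtracting the θ₁ and θ₂ equations cancels the r² and L² terms:
r = (x₁² − x₂²) / (2[(x₁cos θ₁ + e sin θ₁) − (x₂cos θ₂ + e sin θ₂)]) = 16.0000 → r = 16
L² = (x₁ − r cos θ₁)² + (r sin θ₁ − e)² = 45795.9836 → L = 214.0000 → L = 214
check at θ₃=346°: x = 229.1373 (printed 229.1373) ✓

r = 16, L = 214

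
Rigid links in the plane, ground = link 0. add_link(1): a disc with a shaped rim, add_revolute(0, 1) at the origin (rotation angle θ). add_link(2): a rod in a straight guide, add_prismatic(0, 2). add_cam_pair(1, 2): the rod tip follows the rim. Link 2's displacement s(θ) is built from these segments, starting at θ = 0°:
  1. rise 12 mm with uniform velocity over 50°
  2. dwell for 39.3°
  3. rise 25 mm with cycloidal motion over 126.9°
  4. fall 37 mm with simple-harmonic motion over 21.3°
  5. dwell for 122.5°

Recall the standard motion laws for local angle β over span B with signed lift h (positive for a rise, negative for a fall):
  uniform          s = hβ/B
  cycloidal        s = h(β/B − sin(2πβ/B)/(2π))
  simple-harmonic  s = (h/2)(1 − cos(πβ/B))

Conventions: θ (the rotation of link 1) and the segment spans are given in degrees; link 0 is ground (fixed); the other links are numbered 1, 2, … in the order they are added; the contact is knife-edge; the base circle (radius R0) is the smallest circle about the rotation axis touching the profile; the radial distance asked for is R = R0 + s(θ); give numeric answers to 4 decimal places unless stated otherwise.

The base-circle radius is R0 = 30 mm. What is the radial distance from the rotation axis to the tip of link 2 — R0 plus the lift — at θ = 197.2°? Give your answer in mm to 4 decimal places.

segment 1 (0° to 50°, uniform, h = 12) is passed completely: s = 0.0000 + (12) = 12.0000
segment 2 (50° to 89.3°, dwell): s unchanged at 12.0000
θ = 197.2° falls in segment 3 (89.3° to 216.2°, cycloidal, h = 25): β = 197.2 − 89.3 = 107.9°, B = 126.9°; Δs = 25·(0.8503 − sin(2π·0.8503)/(2π)) = 24.4718; s = 12.0000 + 24.4718 = 36.4718
R = R0 + s = 30 + 36.4718 = 66.4718

66.4718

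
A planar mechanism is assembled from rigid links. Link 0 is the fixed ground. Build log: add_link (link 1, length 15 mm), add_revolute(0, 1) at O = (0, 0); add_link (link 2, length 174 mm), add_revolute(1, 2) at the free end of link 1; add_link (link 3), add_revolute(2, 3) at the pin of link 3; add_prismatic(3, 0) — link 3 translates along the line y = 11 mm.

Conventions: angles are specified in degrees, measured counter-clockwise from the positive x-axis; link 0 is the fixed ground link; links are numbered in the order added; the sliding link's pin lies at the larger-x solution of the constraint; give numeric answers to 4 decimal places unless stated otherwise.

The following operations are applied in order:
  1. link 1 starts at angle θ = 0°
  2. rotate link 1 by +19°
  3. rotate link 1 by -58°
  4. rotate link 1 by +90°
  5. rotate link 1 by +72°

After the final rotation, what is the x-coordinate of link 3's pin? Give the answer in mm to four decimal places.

geometry: r = 15 mm, L = 174 mm, e = 11 mm; θ starts at 0°
rotate link 1 by +19°: θ ← 0° +19° = 19°
rotate link 1 by -58°: θ ← 19° -58° = -39°
rotate link 1 by +90°: θ ← -39° +90° = 51°
rotate link 1 by +72°: θ ← 51° +72° = 123°
crank pin P = (r cos θ, r sin θ) = (-8.169586, 12.580059)
h = r sin θ − e = 12.580059 − 11 = 1.580059
x = r cos θ + √(L² − h²) = -8.169586 + 173.992826 = 165.823240

165.8232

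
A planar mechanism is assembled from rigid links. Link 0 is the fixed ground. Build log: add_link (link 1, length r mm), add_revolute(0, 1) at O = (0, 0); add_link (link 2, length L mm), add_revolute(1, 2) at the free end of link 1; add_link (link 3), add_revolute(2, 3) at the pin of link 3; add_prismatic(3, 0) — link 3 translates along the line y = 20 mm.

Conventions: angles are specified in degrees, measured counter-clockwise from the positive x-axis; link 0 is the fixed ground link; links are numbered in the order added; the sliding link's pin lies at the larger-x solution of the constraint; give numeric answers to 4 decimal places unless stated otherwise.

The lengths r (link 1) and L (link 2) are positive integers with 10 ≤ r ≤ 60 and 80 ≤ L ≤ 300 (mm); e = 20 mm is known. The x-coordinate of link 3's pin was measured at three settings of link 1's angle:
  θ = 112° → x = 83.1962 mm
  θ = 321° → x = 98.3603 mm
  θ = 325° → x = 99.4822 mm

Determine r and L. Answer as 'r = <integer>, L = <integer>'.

constraint per measurement: (x − r cos θ)² + (r sin θ − e)² = L²
subtracting the θ₁ and θ₂ equations cancels the r² and L² terms:
r = (x₁² − x₂²) / (2[(x₁cos θ₁ + e sin θ₁) − (x₂cos θ₂ + e sin θ₂)]) = 18.0000 → r = 18
L² = (x₁ − r cos θ₁)² + (r sin θ₁ − e)² = 8100.0057 → L = 90.0000 → L = 90
check at θ₃=325°: x = 99.4822 (printed 99.4822) ✓

r = 18, L = 90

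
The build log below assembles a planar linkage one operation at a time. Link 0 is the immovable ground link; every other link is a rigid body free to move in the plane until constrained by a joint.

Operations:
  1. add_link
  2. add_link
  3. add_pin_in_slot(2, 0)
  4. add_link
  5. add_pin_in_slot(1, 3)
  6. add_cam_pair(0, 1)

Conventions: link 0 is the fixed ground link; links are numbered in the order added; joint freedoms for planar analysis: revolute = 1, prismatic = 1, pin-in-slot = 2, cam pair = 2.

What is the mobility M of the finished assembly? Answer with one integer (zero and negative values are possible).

L=1 J1=0 J2=0
add link → L=2 J1=0 J2=0
add link → L=3 J1=0 J2=0
PS@2,0 dof=2 J2 → L=3 J1=0 J2=1
add link → L=4 J1=0 J2=1
PS@1,3 dof=2 J2 → L=4 J1=0 J2=2
C@0,1 dof=2 J2 → L=4 J1=0 J2=3
M=3(L−1)−2J1−J2=3·3−2·0−3=6

M = 6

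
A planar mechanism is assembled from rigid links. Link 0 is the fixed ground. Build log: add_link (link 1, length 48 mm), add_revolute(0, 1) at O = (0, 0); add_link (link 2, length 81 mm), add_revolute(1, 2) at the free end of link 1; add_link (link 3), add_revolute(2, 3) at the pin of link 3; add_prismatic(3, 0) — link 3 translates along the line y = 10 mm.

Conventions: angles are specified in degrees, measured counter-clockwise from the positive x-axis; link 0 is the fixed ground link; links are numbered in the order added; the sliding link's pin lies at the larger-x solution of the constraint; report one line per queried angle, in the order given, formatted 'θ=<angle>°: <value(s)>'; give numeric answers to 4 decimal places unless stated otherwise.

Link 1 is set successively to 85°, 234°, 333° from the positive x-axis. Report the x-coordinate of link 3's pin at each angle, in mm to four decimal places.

geometry: r = 48 mm, L = 81 mm, e = 10 mm
θ=85°: crank pin P = (r cos θ, r sin θ) = (4.183476, 47.817346)
θ=85°: h = r sin θ − e = 47.817346 − 10 = 37.817346
θ=85°: x = r cos θ + √(L² − h²) = 4.183476 + 71.629941 = 75.813416
θ=234°: crank pin P = (r cos θ, r sin θ) = (-28.213692, -38.832816)
θ=234°: h = r sin θ − e = -38.832816 − 10 = -48.832816
θ=234°: x = r cos θ + √(L² − h²) = -28.213692 + 64.624733 = 36.411041
θ=333°: crank pin P = (r cos θ, r sin θ) = (42.768313, -21.791544)
θ=333°: h = r sin θ − e = -21.791544 − 10 = -31.791544
θ=333°: x = r cos θ + √(L² − h²) = 42.768313 + 74.500320 = 117.268634

θ=85°: 75.8134
θ=234°: 36.4110
θ=333°: 117.2686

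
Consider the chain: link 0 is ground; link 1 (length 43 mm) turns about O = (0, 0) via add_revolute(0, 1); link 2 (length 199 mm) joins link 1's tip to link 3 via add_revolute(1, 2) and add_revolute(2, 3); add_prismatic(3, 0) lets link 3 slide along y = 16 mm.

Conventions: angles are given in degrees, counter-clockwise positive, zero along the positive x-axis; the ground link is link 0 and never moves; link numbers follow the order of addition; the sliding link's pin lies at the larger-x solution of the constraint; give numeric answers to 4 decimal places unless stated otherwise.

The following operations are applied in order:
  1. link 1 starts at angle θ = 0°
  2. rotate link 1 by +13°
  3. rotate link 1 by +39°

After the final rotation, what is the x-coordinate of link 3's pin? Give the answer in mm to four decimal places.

geometry: r = 43 mm, L = 199 mm, e = 16 mm; θ starts at 0°
rotate link 1 by +13°: θ ← 0° +13° = 13°
rotate link 1 by +39°: θ ← 13° +39° = 52°
crank pin P = (r cos θ, r sin θ) = (26.473443, 33.884462)
h = r sin θ − e = 33.884462 − 16 = 17.884462
x = r cos θ + √(L² − h²) = 26.473443 + 198.194717 = 224.668161

224.6682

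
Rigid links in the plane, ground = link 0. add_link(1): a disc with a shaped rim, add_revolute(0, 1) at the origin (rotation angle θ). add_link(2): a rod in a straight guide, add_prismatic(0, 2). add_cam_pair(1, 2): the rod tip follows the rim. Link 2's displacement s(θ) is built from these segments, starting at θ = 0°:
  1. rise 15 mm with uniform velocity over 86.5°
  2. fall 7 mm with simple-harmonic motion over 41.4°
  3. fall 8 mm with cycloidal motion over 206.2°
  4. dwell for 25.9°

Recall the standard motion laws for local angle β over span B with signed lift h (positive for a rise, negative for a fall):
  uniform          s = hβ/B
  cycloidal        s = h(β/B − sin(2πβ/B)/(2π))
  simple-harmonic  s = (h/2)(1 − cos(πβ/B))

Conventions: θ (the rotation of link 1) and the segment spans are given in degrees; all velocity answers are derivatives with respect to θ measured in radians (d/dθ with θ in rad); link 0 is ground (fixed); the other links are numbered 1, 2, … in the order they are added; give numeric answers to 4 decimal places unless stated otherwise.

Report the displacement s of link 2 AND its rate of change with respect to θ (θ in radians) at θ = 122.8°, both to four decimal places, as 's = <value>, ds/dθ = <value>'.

segment 1 (0° to 86.5°, uniform, h = 15) is passed completely: s = 0.0000 + (15) = 15.0000
θ = 122.8° falls in segment 2 (86.5° to 127.9°, simple-harmonic, h = -7): β = 122.8 − 86.5 = 36.3°, B = 41.4°; Δs = -7/2·(1 − cos(π·0.8768)) = -6.7411; s = 15.0000 − 6.7411 = 8.2589
velocity in seg [86.5°–127.9°] (simple-harmonic), θ in radians: β = 36.3° = 0.6336 rad, B = 41.4° = 0.7226 rad; ds/dθ = (πh/(2B)) sin(πβ/B) = (π·(-7)/(2·0.7226)) sin(π·0.8768) = -5.743336 mm/rad

s = 8.2589, ds/dθ = -5.7433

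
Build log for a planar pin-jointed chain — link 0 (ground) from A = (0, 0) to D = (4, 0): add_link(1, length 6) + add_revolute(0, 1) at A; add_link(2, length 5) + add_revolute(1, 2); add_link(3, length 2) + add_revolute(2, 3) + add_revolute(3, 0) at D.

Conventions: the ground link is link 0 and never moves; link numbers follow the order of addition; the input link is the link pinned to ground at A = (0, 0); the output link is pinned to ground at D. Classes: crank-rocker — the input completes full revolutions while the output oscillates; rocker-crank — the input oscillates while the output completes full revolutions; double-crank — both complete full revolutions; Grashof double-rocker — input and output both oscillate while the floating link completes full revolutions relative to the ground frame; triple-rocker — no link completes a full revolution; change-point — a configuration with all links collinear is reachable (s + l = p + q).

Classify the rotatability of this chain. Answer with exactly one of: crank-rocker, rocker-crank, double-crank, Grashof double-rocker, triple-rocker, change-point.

lengths: ground=4, input=6, coupler=5, output=2
sorted: s=2 (shortest), l=6 (longest), p+q=9
s + l = 8 vs p + q = 9
s + l < p + q (Grashof) with shortest = output link → rocker-crank

rocker-crank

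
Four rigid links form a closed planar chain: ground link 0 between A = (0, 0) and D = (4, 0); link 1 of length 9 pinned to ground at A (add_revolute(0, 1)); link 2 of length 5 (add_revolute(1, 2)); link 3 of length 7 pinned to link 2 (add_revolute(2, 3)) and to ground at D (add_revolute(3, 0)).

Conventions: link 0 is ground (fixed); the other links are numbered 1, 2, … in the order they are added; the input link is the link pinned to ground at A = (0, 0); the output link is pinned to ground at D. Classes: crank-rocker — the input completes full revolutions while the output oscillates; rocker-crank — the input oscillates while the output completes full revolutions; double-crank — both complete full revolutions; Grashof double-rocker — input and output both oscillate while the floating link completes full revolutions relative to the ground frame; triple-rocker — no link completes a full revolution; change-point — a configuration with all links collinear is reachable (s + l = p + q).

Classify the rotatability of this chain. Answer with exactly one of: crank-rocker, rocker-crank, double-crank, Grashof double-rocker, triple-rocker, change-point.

lengths: ground=4, input=9, coupler=5, output=7
sorted: s=4 (shortest), l=9 (longest), p+q=12
s + l = 13 vs p + q = 12
s + l > p + q → non-Grashof → no link fully rotates → triple-rocker

triple-rocker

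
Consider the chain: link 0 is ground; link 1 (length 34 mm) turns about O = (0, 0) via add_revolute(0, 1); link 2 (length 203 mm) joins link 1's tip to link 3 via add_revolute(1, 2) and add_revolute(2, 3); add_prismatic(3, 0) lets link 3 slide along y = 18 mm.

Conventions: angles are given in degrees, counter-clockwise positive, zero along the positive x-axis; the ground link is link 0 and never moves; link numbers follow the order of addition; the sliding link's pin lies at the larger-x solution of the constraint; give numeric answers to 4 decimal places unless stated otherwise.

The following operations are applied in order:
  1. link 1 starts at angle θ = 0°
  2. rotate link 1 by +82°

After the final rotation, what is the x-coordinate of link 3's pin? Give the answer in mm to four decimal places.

geometry: r = 34 mm, L = 203 mm, e = 18 mm; θ starts at 0°
rotate link 1 by +82°: θ ← 0° +82° = 82°
crank pin P = (r cos θ, r sin θ) = (4.731885, 33.669114)
h = r sin θ − e = 33.669114 − 18 = 15.669114
x = r cos θ + √(L² − h²) = 4.731885 + 202.394365 = 207.126250

207.1263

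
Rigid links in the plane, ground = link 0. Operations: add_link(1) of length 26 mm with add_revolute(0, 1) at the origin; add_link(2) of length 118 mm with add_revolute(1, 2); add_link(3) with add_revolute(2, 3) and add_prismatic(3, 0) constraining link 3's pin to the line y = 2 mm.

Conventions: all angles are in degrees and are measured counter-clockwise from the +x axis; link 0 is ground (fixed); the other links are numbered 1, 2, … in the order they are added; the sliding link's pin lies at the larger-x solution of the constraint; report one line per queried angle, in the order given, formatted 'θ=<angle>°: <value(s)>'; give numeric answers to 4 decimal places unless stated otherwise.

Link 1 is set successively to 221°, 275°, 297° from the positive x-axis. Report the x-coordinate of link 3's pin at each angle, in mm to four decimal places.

geometry: r = 26 mm, L = 118 mm, e = 2 mm
θ=221°: crank pin P = (r cos θ, r sin θ) = (-19.622449, -17.057535)
θ=221°: h = r sin θ − e = -17.057535 − 2 = -19.057535
θ=221°: x = r cos θ + √(L² − h²) = -19.622449 + 116.450893 = 96.828443
θ=275°: crank pin P = (r cos θ, r sin θ) = (2.266049, -25.901062)
θ=275°: h = r sin θ − e = -25.901062 − 2 = -27.901062
θ=275°: x = r cos θ + √(L² − h²) = 2.266049 + 114.653961 = 116.920010
θ=297°: crank pin P = (r cos θ, r sin θ) = (11.803753, -23.166170)
θ=297°: h = r sin θ − e = -23.166170 − 2 = -25.166170
θ=297°: x = r cos θ + √(L² − h²) = 11.803753 + 115.285142 = 127.088895

θ=221°: 96.8284
θ=275°: 116.9200
θ=297°: 127.0889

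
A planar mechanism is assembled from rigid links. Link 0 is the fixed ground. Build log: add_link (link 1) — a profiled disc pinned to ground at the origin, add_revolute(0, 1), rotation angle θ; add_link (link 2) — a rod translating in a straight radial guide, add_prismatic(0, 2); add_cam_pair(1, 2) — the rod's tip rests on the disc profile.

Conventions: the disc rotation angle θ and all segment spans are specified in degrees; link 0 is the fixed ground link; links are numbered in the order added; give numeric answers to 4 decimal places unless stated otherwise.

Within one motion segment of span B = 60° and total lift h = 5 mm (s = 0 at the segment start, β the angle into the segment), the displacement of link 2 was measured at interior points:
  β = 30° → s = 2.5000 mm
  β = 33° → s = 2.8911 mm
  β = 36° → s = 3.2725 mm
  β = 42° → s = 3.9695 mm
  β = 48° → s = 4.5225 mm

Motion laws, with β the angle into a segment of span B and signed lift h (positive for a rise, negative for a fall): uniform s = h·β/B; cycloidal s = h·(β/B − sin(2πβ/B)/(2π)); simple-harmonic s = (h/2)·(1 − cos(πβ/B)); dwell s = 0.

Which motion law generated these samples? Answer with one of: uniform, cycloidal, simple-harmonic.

candidates at β/B = r: uniform s = h·r (linear in β); cycloidal s = h·(r − sin(2πr)/(2π)); simple-harmonic s = (h/2)(1 − cos(πr))
β=30°: printed 2.5000 | uniform 2.5000, cycloidal 2.5000, simple-harmonic 2.5000
β=33°: printed 2.8911 | uniform 2.7500, cycloidal 2.9959, simple-harmonic 2.8911
β=36°: printed 3.2725 | uniform 3.0000, cycloidal 3.4677, simple-harmonic 3.2725
β=42°: printed 3.9695 | uniform 3.5000, cycloidal 4.2568, simple-harmonic 3.9695
β=48°: printed 4.5225 | uniform 4.0000, cycloidal 4.7568, simple-harmonic 4.5225
only one law matches every sample → simple-harmonic

simple-harmonic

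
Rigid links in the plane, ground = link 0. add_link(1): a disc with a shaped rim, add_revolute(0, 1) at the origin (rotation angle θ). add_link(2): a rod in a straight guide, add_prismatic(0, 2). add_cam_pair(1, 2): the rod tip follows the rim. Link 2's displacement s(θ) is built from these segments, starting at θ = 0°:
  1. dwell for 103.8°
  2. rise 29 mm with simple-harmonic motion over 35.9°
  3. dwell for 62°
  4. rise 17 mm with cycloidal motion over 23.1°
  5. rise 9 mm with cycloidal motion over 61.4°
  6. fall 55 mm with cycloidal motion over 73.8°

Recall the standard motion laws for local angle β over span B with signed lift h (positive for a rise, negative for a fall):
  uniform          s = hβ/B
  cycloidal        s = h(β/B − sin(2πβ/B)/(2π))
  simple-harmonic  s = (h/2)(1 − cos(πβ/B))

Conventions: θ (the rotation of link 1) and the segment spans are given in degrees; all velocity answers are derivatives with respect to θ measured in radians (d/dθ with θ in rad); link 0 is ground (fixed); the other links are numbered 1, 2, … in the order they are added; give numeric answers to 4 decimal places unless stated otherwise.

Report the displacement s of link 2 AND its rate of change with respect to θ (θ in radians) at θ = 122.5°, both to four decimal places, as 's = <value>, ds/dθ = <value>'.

segment 1 (0° to 103.8°, dwell): s unchanged at 0.0000
θ = 122.5° falls in segment 2 (103.8° to 139.7°, simple-harmonic, h = 29): β = 122.5 − 103.8 = 18.7°, B = 35.9°; Δs = 29/2·(1 − cos(π·0.5209)) = 15.4510; s = 0.0000 + 15.4510 = 15.4510
velocity in seg [103.8°–139.7°] (simple-harmonic), θ in radians: β = 18.7° = 0.3264 rad, B = 35.9° = 0.6266 rad; ds/dθ = (πh/(2B)) sin(πβ/B) = (π·29/(2·0.6266)) sin(π·0.5209) = 72.545421 mm/rad

s = 15.4510, ds/dθ = 72.5454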